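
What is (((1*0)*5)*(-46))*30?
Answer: 0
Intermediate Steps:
(((1*0)*5)*(-46))*30 = ((0*5)*(-46))*30 = (0*(-46))*30 = 0*30 = 0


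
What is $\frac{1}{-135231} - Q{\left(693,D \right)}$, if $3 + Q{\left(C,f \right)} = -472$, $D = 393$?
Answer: $\frac{64234724}{135231} \approx 475.0$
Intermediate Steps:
$Q{\left(C,f \right)} = -475$ ($Q{\left(C,f \right)} = -3 - 472 = -475$)
$\frac{1}{-135231} - Q{\left(693,D \right)} = \frac{1}{-135231} - -475 = - \frac{1}{135231} + 475 = \frac{64234724}{135231}$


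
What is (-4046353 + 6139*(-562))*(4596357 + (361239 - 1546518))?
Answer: -25571047305738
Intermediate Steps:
(-4046353 + 6139*(-562))*(4596357 + (361239 - 1546518)) = (-4046353 - 3450118)*(4596357 - 1185279) = -7496471*3411078 = -25571047305738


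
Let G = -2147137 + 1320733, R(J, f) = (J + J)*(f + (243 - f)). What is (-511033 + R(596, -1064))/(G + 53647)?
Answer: 221377/772757 ≈ 0.28648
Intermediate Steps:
R(J, f) = 486*J (R(J, f) = (2*J)*243 = 486*J)
G = -826404
(-511033 + R(596, -1064))/(G + 53647) = (-511033 + 486*596)/(-826404 + 53647) = (-511033 + 289656)/(-772757) = -221377*(-1/772757) = 221377/772757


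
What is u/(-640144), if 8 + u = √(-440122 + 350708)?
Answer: 1/80018 - I*√89414/640144 ≈ 1.2497e-5 - 0.00046712*I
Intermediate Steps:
u = -8 + I*√89414 (u = -8 + √(-440122 + 350708) = -8 + √(-89414) = -8 + I*√89414 ≈ -8.0 + 299.02*I)
u/(-640144) = (-8 + I*√89414)/(-640144) = (-8 + I*√89414)*(-1/640144) = 1/80018 - I*√89414/640144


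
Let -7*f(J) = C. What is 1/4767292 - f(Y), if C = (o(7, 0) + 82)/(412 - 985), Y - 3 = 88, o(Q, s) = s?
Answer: -390913933/19121608212 ≈ -0.020444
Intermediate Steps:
Y = 91 (Y = 3 + 88 = 91)
C = -82/573 (C = (0 + 82)/(412 - 985) = 82/(-573) = 82*(-1/573) = -82/573 ≈ -0.14311)
f(J) = 82/4011 (f(J) = -⅐*(-82/573) = 82/4011)
1/4767292 - f(Y) = 1/4767292 - 1*82/4011 = 1/4767292 - 82/4011 = -390913933/19121608212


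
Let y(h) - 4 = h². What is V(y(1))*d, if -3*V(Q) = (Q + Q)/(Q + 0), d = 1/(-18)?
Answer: 1/27 ≈ 0.037037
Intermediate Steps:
y(h) = 4 + h²
d = -1/18 ≈ -0.055556
V(Q) = -⅔ (V(Q) = -(Q + Q)/(3*(Q + 0)) = -2*Q/(3*Q) = -⅓*2 = -⅔)
V(y(1))*d = -⅔*(-1/18) = 1/27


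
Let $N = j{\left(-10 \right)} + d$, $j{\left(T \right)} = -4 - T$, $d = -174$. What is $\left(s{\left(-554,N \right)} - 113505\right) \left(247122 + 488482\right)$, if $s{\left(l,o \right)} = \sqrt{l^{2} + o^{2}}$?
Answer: $-83494732020 + 1471208 \sqrt{83785} \approx -8.3069 \cdot 10^{10}$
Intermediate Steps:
$N = -168$ ($N = \left(-4 - -10\right) - 174 = \left(-4 + 10\right) - 174 = 6 - 174 = -168$)
$\left(s{\left(-554,N \right)} - 113505\right) \left(247122 + 488482\right) = \left(\sqrt{\left(-554\right)^{2} + \left(-168\right)^{2}} - 113505\right) \left(247122 + 488482\right) = \left(\sqrt{306916 + 28224} - 113505\right) 735604 = \left(\sqrt{335140} - 113505\right) 735604 = \left(2 \sqrt{83785} - 113505\right) 735604 = \left(-113505 + 2 \sqrt{83785}\right) 735604 = -83494732020 + 1471208 \sqrt{83785}$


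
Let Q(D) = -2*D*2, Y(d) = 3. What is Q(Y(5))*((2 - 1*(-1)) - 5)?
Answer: 24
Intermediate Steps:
Q(D) = -4*D
Q(Y(5))*((2 - 1*(-1)) - 5) = (-4*3)*((2 - 1*(-1)) - 5) = -12*((2 + 1) - 5) = -12*(3 - 5) = -12*(-2) = 24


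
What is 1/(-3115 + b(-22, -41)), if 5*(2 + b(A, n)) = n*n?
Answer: -5/13904 ≈ -0.00035961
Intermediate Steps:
b(A, n) = -2 + n²/5 (b(A, n) = -2 + (n*n)/5 = -2 + n²/5)
1/(-3115 + b(-22, -41)) = 1/(-3115 + (-2 + (⅕)*(-41)²)) = 1/(-3115 + (-2 + (⅕)*1681)) = 1/(-3115 + (-2 + 1681/5)) = 1/(-3115 + 1671/5) = 1/(-13904/5) = -5/13904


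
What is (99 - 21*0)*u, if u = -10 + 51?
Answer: 4059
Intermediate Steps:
u = 41
(99 - 21*0)*u = (99 - 21*0)*41 = (99 + 0)*41 = 99*41 = 4059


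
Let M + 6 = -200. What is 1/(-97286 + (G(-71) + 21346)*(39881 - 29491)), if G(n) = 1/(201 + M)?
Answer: 1/221685576 ≈ 4.5109e-9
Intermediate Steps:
M = -206 (M = -6 - 200 = -206)
G(n) = -1/5 (G(n) = 1/(201 - 206) = 1/(-5) = -1/5)
1/(-97286 + (G(-71) + 21346)*(39881 - 29491)) = 1/(-97286 + (-1/5 + 21346)*(39881 - 29491)) = 1/(-97286 + (106729/5)*10390) = 1/(-97286 + 221782862) = 1/221685576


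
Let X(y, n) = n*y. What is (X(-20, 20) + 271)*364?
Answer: -46956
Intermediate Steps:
(X(-20, 20) + 271)*364 = (20*(-20) + 271)*364 = (-400 + 271)*364 = -129*364 = -46956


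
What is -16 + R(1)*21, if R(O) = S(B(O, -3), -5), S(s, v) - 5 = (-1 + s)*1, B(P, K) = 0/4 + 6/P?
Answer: 194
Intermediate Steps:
B(P, K) = 6/P (B(P, K) = 0*(1/4) + 6/P = 0 + 6/P = 6/P)
S(s, v) = 4 + s (S(s, v) = 5 + (-1 + s)*1 = 5 + (-1 + s) = 4 + s)
R(O) = 4 + 6/O
-16 + R(1)*21 = -16 + (4 + 6/1)*21 = -16 + (4 + 6*1)*21 = -16 + (4 + 6)*21 = -16 + 10*21 = -16 + 210 = 194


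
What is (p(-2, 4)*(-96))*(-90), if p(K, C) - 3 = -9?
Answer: -51840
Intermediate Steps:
p(K, C) = -6 (p(K, C) = 3 - 9 = -6)
(p(-2, 4)*(-96))*(-90) = -6*(-96)*(-90) = 576*(-90) = -51840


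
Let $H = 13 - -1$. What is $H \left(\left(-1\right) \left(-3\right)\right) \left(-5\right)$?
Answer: $-210$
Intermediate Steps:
$H = 14$ ($H = 13 + 1 = 14$)
$H \left(\left(-1\right) \left(-3\right)\right) \left(-5\right) = 14 \left(\left(-1\right) \left(-3\right)\right) \left(-5\right) = 14 \cdot 3 \left(-5\right) = 42 \left(-5\right) = -210$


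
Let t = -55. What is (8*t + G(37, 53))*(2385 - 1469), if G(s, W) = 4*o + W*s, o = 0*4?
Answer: 1393236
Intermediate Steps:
o = 0
G(s, W) = W*s (G(s, W) = 4*0 + W*s = 0 + W*s = W*s)
(8*t + G(37, 53))*(2385 - 1469) = (8*(-55) + 53*37)*(2385 - 1469) = (-440 + 1961)*916 = 1521*916 = 1393236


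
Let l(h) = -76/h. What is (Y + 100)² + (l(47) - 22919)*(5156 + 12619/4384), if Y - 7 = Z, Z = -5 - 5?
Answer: -24362140410055/206048 ≈ -1.1824e+8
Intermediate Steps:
Z = -10
Y = -3 (Y = 7 - 10 = -3)
(Y + 100)² + (l(47) - 22919)*(5156 + 12619/4384) = (-3 + 100)² + (-76/47 - 22919)*(5156 + 12619/4384) = 97² + (-76*1/47 - 22919)*(5156 + 12619*(1/4384)) = 9409 + (-76/47 - 22919)*(5156 + 12619/4384) = 9409 - 1077269/47*22616523/4384 = 9409 - 24364079115687/206048 = -24362140410055/206048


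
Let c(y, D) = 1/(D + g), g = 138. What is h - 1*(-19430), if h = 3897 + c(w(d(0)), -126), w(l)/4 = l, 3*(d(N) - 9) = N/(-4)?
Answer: 279925/12 ≈ 23327.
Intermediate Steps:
d(N) = 9 - N/12 (d(N) = 9 + (N/(-4))/3 = 9 + (N*(-¼))/3 = 9 + (-N/4)/3 = 9 - N/12)
w(l) = 4*l
c(y, D) = 1/(138 + D) (c(y, D) = 1/(D + 138) = 1/(138 + D))
h = 46765/12 (h = 3897 + 1/(138 - 126) = 3897 + 1/12 = 46765/12 ≈ 3897.1)
h - 1*(-19430) = 46765/12 - 1*(-19430) = 46765/12 + 19430 = 279925/12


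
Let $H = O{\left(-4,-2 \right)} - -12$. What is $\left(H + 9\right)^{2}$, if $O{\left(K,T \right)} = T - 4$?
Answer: $225$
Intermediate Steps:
$O{\left(K,T \right)} = -4 + T$
$H = 6$ ($H = \left(-4 - 2\right) - -12 = -6 + 12 = 6$)
$\left(H + 9\right)^{2} = \left(6 + 9\right)^{2} = 15^{2} = 225$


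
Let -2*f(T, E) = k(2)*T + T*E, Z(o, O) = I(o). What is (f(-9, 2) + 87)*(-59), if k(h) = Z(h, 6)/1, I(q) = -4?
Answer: -4602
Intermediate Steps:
Z(o, O) = -4
k(h) = -4 (k(h) = -4/1 = -4*1 = -4)
f(T, E) = 2*T - E*T/2 (f(T, E) = -(-4*T + T*E)/2 = -(-4*T + E*T)/2 = 2*T - E*T/2)
(f(-9, 2) + 87)*(-59) = ((½)*(-9)*(4 - 1*2) + 87)*(-59) = ((½)*(-9)*(4 - 2) + 87)*(-59) = ((½)*(-9)*2 + 87)*(-59) = (-9 + 87)*(-59) = 78*(-59) = -4602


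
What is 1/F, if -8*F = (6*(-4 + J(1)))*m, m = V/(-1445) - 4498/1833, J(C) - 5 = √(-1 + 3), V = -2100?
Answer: -27166/20387 + 27166*√2/20387 ≈ 0.55195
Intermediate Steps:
J(C) = 5 + √2 (J(C) = 5 + √(-1 + 3) = 5 + √2)
m = -40774/40749 (m = -2100/(-1445) - 4498/1833 = -2100*(-1/1445) - 4498*1/1833 = 420/289 - 346/141 = -40774/40749 ≈ -1.0006)
F = 20387/27166 + 20387*√2/27166 (F = -6*(-4 + (5 + √2))*(-40774)/(8*40749) = -6*(1 + √2)*(-40774)/(8*40749) = -(6 + 6*√2)*(-40774)/(8*40749) = -(-81548/13583 - 81548*√2/13583)/8 = 20387/27166 + 20387*√2/27166 ≈ 1.8118)
1/F = 1/(20387/27166 + 20387*√2/27166)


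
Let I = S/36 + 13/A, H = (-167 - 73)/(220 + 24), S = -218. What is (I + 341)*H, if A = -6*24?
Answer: -80365/244 ≈ -329.36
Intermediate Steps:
A = -144
H = -60/61 (H = -240/244 = -240*1/244 = -60/61 ≈ -0.98361)
I = -295/48 (I = -218/36 + 13/(-144) = -218*1/36 + 13*(-1/144) = -109/18 - 13/144 = -295/48 ≈ -6.1458)
(I + 341)*H = (-295/48 + 341)*(-60/61) = (16073/48)*(-60/61) = -80365/244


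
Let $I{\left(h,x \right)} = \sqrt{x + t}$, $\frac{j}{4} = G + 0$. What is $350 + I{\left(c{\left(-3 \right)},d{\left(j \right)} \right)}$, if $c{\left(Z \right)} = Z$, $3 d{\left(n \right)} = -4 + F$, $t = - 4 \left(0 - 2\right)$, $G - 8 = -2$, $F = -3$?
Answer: $350 + \frac{\sqrt{51}}{3} \approx 352.38$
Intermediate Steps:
$G = 6$ ($G = 8 - 2 = 6$)
$t = 8$ ($t = \left(-4\right) \left(-2\right) = 8$)
$j = 24$ ($j = 4 \left(6 + 0\right) = 4 \cdot 6 = 24$)
$d{\left(n \right)} = - \frac{7}{3}$ ($d{\left(n \right)} = \frac{-4 - 3}{3} = \frac{1}{3} \left(-7\right) = - \frac{7}{3}$)
$I{\left(h,x \right)} = \sqrt{8 + x}$ ($I{\left(h,x \right)} = \sqrt{x + 8} = \sqrt{8 + x}$)
$350 + I{\left(c{\left(-3 \right)},d{\left(j \right)} \right)} = 350 + \sqrt{8 - \frac{7}{3}} = 350 + \sqrt{\frac{17}{3}} = 350 + \frac{\sqrt{51}}{3}$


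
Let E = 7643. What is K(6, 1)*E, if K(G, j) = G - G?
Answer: 0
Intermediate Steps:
K(G, j) = 0
K(6, 1)*E = 0*7643 = 0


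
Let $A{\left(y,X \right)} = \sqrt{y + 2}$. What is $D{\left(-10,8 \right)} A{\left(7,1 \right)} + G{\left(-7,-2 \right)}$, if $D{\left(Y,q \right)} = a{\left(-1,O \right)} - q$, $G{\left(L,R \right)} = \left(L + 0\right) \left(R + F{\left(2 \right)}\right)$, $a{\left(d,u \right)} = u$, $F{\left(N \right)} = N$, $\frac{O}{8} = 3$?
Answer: $48$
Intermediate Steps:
$O = 24$ ($O = 8 \cdot 3 = 24$)
$G{\left(L,R \right)} = L \left(2 + R\right)$ ($G{\left(L,R \right)} = \left(L + 0\right) \left(R + 2\right) = L \left(2 + R\right)$)
$D{\left(Y,q \right)} = 24 - q$
$A{\left(y,X \right)} = \sqrt{2 + y}$
$D{\left(-10,8 \right)} A{\left(7,1 \right)} + G{\left(-7,-2 \right)} = \left(24 - 8\right) \sqrt{2 + 7} - 7 \left(2 - 2\right) = \left(24 - 8\right) \sqrt{9} - 0 = 16 \cdot 3 + 0 = 48 + 0 = 48$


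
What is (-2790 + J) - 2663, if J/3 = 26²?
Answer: -3425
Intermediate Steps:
J = 2028 (J = 3*26² = 3*676 = 2028)
(-2790 + J) - 2663 = (-2790 + 2028) - 2663 = -762 - 2663 = -3425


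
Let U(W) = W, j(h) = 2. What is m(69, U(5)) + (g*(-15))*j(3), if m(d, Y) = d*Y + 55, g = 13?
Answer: 10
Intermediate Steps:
m(d, Y) = 55 + Y*d (m(d, Y) = Y*d + 55 = 55 + Y*d)
m(69, U(5)) + (g*(-15))*j(3) = (55 + 5*69) + (13*(-15))*2 = (55 + 345) - 195*2 = 400 - 390 = 10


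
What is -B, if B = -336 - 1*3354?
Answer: 3690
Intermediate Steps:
B = -3690 (B = -336 - 3354 = -3690)
-B = -1*(-3690) = 3690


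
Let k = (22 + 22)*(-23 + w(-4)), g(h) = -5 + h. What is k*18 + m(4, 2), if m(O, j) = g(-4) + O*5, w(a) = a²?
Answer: -5533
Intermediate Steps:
m(O, j) = -9 + 5*O (m(O, j) = (-5 - 4) + O*5 = -9 + 5*O)
k = -308 (k = (22 + 22)*(-23 + (-4)²) = 44*(-23 + 16) = 44*(-7) = -308)
k*18 + m(4, 2) = -308*18 + (-9 + 5*4) = -5544 + (-9 + 20) = -5544 + 11 = -5533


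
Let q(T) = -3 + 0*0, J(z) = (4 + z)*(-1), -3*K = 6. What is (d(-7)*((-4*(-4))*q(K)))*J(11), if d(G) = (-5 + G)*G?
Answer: 60480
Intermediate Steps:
K = -2 (K = -1/3*6 = -2)
J(z) = -4 - z
d(G) = G*(-5 + G)
q(T) = -3 (q(T) = -3 + 0 = -3)
(d(-7)*((-4*(-4))*q(K)))*J(11) = ((-7*(-5 - 7))*(-4*(-4)*(-3)))*(-4 - 1*11) = ((-7*(-12))*(16*(-3)))*(-4 - 11) = (84*(-48))*(-15) = -4032*(-15) = 60480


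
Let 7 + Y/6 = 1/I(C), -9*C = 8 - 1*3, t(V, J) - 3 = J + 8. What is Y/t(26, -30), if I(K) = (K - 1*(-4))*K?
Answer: 6996/2945 ≈ 2.3756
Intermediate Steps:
t(V, J) = 11 + J (t(V, J) = 3 + (J + 8) = 3 + (8 + J) = 11 + J)
C = -5/9 (C = -(8 - 1*3)/9 = -(8 - 3)/9 = -⅑*5 = -5/9 ≈ -0.55556)
I(K) = K*(4 + K) (I(K) = (K + 4)*K = (4 + K)*K = K*(4 + K))
Y = -6996/155 (Y = -42 + 6/((-5*(4 - 5/9)/9)) = -42 + 6/((-5/9*31/9)) = -42 + 6/(-155/81) = -42 + 6*(-81/155) = -42 - 486/155 = -6996/155 ≈ -45.135)
Y/t(26, -30) = -6996/(155*(11 - 30)) = -6996/155/(-19) = -6996/155*(-1/19) = 6996/2945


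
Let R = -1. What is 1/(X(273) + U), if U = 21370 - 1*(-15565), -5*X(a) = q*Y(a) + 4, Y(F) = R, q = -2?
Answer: 5/184669 ≈ 2.7075e-5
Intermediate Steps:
Y(F) = -1
X(a) = -6/5 (X(a) = -(-2*(-1) + 4)/5 = -(2 + 4)/5 = -⅕*6 = -6/5)
U = 36935 (U = 21370 + 15565 = 36935)
1/(X(273) + U) = 1/(-6/5 + 36935) = 1/(184669/5) = 5/184669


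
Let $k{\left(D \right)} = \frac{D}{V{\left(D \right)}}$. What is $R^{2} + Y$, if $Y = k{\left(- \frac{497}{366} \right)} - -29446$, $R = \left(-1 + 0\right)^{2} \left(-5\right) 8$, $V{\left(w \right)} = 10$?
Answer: $\frac{113627863}{3660} \approx 31046.0$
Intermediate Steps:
$k{\left(D \right)} = \frac{D}{10}$
$R = -40$ ($R = \left(-1\right)^{2} \left(-5\right) 8 = 1 \left(-5\right) 8 = \left(-5\right) 8 = -40$)
$Y = \frac{107771863}{3660}$ ($Y = \frac{\left(-497\right) \frac{1}{366}}{10} - -29446 = \frac{\left(-497\right) \frac{1}{366}}{10} + 29446 = \frac{1}{10} \left(- \frac{497}{366}\right) + 29446 = - \frac{497}{3660} + 29446 = \frac{107771863}{3660} \approx 29446.0$)
$R^{2} + Y = \left(-40\right)^{2} + \frac{107771863}{3660} = 1600 + \frac{107771863}{3660} = \frac{113627863}{3660}$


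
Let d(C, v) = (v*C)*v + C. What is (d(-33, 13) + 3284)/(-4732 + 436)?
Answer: 1163/2148 ≈ 0.54143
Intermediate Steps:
d(C, v) = C + C*v² (d(C, v) = (C*v)*v + C = C*v² + C = C + C*v²)
(d(-33, 13) + 3284)/(-4732 + 436) = (-33*(1 + 13²) + 3284)/(-4732 + 436) = (-33*(1 + 169) + 3284)/(-4296) = (-33*170 + 3284)*(-1/4296) = (-5610 + 3284)*(-1/4296) = -2326*(-1/4296) = 1163/2148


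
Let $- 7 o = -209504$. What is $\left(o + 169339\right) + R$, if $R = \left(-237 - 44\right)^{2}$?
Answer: $\frac{1947604}{7} \approx 2.7823 \cdot 10^{5}$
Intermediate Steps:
$o = \frac{209504}{7}$ ($o = \left(- \frac{1}{7}\right) \left(-209504\right) = \frac{209504}{7} \approx 29929.0$)
$R = 78961$ ($R = \left(-281\right)^{2} = 78961$)
$\left(o + 169339\right) + R = \left(\frac{209504}{7} + 169339\right) + 78961 = \frac{1394877}{7} + 78961 = \frac{1947604}{7}$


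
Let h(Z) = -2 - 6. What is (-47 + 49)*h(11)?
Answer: -16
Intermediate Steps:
h(Z) = -8
(-47 + 49)*h(11) = (-47 + 49)*(-8) = 2*(-8) = -16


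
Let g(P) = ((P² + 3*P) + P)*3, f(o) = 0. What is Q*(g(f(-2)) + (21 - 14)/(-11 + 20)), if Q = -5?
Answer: -35/9 ≈ -3.8889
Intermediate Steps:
g(P) = 3*P² + 12*P (g(P) = (P² + 4*P)*3 = 3*P² + 12*P)
Q*(g(f(-2)) + (21 - 14)/(-11 + 20)) = -5*(3*0*(4 + 0) + (21 - 14)/(-11 + 20)) = -5*(3*0*4 + 7/9) = -5*(0 + 7*(⅑)) = -5*(0 + 7/9) = -5*7/9 = -35/9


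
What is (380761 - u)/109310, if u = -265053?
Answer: 322907/54655 ≈ 5.9081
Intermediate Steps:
(380761 - u)/109310 = (380761 - 1*(-265053))/109310 = (380761 + 265053)*(1/109310) = 645814*(1/109310) = 322907/54655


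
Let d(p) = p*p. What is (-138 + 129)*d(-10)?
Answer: -900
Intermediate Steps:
d(p) = p**2
(-138 + 129)*d(-10) = (-138 + 129)*(-10)**2 = -9*100 = -900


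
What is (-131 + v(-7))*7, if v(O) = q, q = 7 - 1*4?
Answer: -896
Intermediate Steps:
q = 3 (q = 7 - 4 = 3)
v(O) = 3
(-131 + v(-7))*7 = (-131 + 3)*7 = -128*7 = -896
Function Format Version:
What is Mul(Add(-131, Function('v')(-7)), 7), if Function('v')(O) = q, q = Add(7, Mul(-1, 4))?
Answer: -896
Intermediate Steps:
q = 3 (q = Add(7, -4) = 3)
Function('v')(O) = 3
Mul(Add(-131, Function('v')(-7)), 7) = Mul(Add(-131, 3), 7) = Mul(-128, 7) = -896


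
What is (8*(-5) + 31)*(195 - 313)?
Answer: 1062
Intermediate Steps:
(8*(-5) + 31)*(195 - 313) = (-40 + 31)*(-118) = -9*(-118) = 1062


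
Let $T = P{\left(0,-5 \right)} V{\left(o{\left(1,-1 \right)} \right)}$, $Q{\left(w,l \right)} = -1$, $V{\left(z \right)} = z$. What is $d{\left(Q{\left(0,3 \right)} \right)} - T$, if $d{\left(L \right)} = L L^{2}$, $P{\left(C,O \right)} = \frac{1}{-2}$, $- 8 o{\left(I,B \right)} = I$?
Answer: $- \frac{17}{16} \approx -1.0625$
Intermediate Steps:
$o{\left(I,B \right)} = - \frac{I}{8}$
$P{\left(C,O \right)} = - \frac{1}{2}$
$T = \frac{1}{16}$ ($T = - \frac{\left(- \frac{1}{8}\right) 1}{2} = \left(- \frac{1}{2}\right) \left(- \frac{1}{8}\right) = \frac{1}{16} \approx 0.0625$)
$d{\left(L \right)} = L^{3}$
$d{\left(Q{\left(0,3 \right)} \right)} - T = \left(-1\right)^{3} - \frac{1}{16} = -1 - \frac{1}{16} = - \frac{17}{16}$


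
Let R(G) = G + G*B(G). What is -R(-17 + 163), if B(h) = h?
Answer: -21462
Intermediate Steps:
R(G) = G + G² (R(G) = G + G*G = G + G²)
-R(-17 + 163) = -(-17 + 163)*(1 + (-17 + 163)) = -146*(1 + 146) = -146*147 = -1*21462 = -21462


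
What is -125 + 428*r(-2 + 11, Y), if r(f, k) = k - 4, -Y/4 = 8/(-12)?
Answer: -2087/3 ≈ -695.67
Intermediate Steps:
Y = 8/3 (Y = -32/(-12) = -32*(-1)/12 = -4*(-2/3) = 8/3 ≈ 2.6667)
r(f, k) = -4 + k
-125 + 428*r(-2 + 11, Y) = -125 + 428*(-4 + 8/3) = -125 + 428*(-4/3) = -125 - 1712/3 = -2087/3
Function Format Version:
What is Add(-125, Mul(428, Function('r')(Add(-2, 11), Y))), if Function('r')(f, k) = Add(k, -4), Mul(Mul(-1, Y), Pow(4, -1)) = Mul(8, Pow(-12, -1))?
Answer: Rational(-2087, 3) ≈ -695.67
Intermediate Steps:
Y = Rational(8, 3) (Y = Mul(-4, Mul(8, Pow(-12, -1))) = Mul(-4, Mul(8, Rational(-1, 12))) = Mul(-4, Rational(-2, 3)) = Rational(8, 3) ≈ 2.6667)
Function('r')(f, k) = Add(-4, k)
Add(-125, Mul(428, Function('r')(Add(-2, 11), Y))) = Add(-125, Mul(428, Add(-4, Rational(8, 3)))) = Add(-125, Mul(428, Rational(-4, 3))) = Add(-125, Rational(-1712, 3)) = Rational(-2087, 3)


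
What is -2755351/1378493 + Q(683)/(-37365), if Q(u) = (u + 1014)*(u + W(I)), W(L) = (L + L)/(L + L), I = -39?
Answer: -567678894293/17169130315 ≈ -33.064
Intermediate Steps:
W(L) = 1 (W(L) = (2*L)/((2*L)) = (2*L)*(1/(2*L)) = 1)
Q(u) = (1 + u)*(1014 + u) (Q(u) = (u + 1014)*(u + 1) = (1014 + u)*(1 + u) = (1 + u)*(1014 + u))
-2755351/1378493 + Q(683)/(-37365) = -2755351/1378493 + (1014 + 683² + 1015*683)/(-37365) = -2755351*1/1378493 + (1014 + 466489 + 693245)*(-1/37365) = -2755351/1378493 + 1160748*(-1/37365) = -2755351/1378493 - 386916/12455 = -567678894293/17169130315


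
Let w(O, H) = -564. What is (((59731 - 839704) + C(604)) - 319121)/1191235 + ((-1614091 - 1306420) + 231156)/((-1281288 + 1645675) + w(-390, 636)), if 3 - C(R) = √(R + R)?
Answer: -3603528388318/433398691405 - 2*√302/1191235 ≈ -8.3146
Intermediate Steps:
C(R) = 3 - √2*√R (C(R) = 3 - √(R + R) = 3 - √(2*R) = 3 - √2*√R)
(((59731 - 839704) + C(604)) - 319121)/1191235 + ((-1614091 - 1306420) + 231156)/((-1281288 + 1645675) + w(-390, 636)) = (((59731 - 839704) + (3 - √2*√604)) - 319121)/1191235 + ((-1614091 - 1306420) + 231156)/((-1281288 + 1645675) - 564) = ((-779973 + (3 - √2*2*√151)) - 319121)*(1/1191235) + (-2920511 + 231156)/(364387 - 564) = ((-779973 + (3 - 2*√302)) - 319121)*(1/1191235) - 2689355/363823 = ((-779970 - 2*√302) - 319121)*(1/1191235) - 2689355*1/363823 = (-1099091 - 2*√302)*(1/1191235) - 2689355/363823 = (-1099091/1191235 - 2*√302/1191235) - 2689355/363823 = -3603528388318/433398691405 - 2*√302/1191235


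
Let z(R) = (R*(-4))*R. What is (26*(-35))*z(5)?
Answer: 91000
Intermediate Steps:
z(R) = -4*R² (z(R) = (-4*R)*R = -4*R²)
(26*(-35))*z(5) = (26*(-35))*(-4*5²) = -(-3640)*25 = -910*(-100) = 91000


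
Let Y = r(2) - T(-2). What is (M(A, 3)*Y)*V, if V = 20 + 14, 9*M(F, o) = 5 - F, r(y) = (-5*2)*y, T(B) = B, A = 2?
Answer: -204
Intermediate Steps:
r(y) = -10*y
M(F, o) = 5/9 - F/9 (M(F, o) = (5 - F)/9 = 5/9 - F/9)
Y = -18 (Y = -10*2 - 1*(-2) = -20 + 2 = -18)
V = 34
(M(A, 3)*Y)*V = ((5/9 - ⅑*2)*(-18))*34 = ((5/9 - 2/9)*(-18))*34 = ((⅓)*(-18))*34 = -6*34 = -204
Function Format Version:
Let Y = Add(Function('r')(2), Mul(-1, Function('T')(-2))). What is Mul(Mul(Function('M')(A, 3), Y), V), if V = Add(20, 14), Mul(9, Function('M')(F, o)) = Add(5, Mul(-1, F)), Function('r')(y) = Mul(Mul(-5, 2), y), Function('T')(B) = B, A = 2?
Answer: -204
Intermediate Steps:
Function('r')(y) = Mul(-10, y)
Function('M')(F, o) = Add(Rational(5, 9), Mul(Rational(-1, 9), F)) (Function('M')(F, o) = Mul(Rational(1, 9), Add(5, Mul(-1, F))) = Add(Rational(5, 9), Mul(Rational(-1, 9), F)))
Y = -18 (Y = Add(Mul(-10, 2), Mul(-1, -2)) = Add(-20, 2) = -18)
V = 34
Mul(Mul(Function('M')(A, 3), Y), V) = Mul(Mul(Add(Rational(5, 9), Mul(Rational(-1, 9), 2)), -18), 34) = Mul(Mul(Add(Rational(5, 9), Rational(-2, 9)), -18), 34) = Mul(Mul(Rational(1, 3), -18), 34) = Mul(-6, 34) = -204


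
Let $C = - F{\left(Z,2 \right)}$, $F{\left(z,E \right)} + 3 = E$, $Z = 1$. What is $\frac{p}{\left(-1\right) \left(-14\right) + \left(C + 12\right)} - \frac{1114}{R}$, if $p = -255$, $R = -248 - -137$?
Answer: $\frac{197}{333} \approx 0.59159$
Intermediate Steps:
$F{\left(z,E \right)} = -3 + E$
$R = -111$ ($R = -248 + 137 = -111$)
$C = 1$ ($C = - (-3 + 2) = \left(-1\right) \left(-1\right) = 1$)
$\frac{p}{\left(-1\right) \left(-14\right) + \left(C + 12\right)} - \frac{1114}{R} = - \frac{255}{\left(-1\right) \left(-14\right) + \left(1 + 12\right)} - \frac{1114}{-111} = - \frac{255}{14 + 13} - - \frac{1114}{111} = - \frac{255}{27} + \frac{1114}{111} = \left(-255\right) \frac{1}{27} + \frac{1114}{111} = - \frac{85}{9} + \frac{1114}{111} = \frac{197}{333}$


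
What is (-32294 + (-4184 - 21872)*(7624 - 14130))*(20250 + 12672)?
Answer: 5579885318724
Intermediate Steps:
(-32294 + (-4184 - 21872)*(7624 - 14130))*(20250 + 12672) = (-32294 - 26056*(-6506))*32922 = (-32294 + 169520336)*32922 = 169488042*32922 = 5579885318724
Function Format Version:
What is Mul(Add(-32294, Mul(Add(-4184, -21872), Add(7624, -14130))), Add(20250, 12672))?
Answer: 5579885318724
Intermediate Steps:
Mul(Add(-32294, Mul(Add(-4184, -21872), Add(7624, -14130))), Add(20250, 12672)) = Mul(Add(-32294, Mul(-26056, -6506)), 32922) = Mul(Add(-32294, 169520336), 32922) = Mul(169488042, 32922) = 5579885318724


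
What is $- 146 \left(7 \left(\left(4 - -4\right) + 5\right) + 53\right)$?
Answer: $-21024$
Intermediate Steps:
$- 146 \left(7 \left(\left(4 - -4\right) + 5\right) + 53\right) = - 146 \left(7 \left(\left(4 + 4\right) + 5\right) + 53\right) = - 146 \left(7 \left(8 + 5\right) + 53\right) = - 146 \left(7 \cdot 13 + 53\right) = - 146 \left(91 + 53\right) = \left(-146\right) 144 = -21024$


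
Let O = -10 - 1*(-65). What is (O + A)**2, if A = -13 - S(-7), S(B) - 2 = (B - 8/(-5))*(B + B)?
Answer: 31684/25 ≈ 1267.4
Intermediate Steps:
S(B) = 2 + 2*B*(8/5 + B) (S(B) = 2 + (B - 8/(-5))*(B + B) = 2 + (B - 8*(-1/5))*(2*B) = 2 + (B + 8/5)*(2*B) = 2 + (8/5 + B)*(2*B) = 2 + 2*B*(8/5 + B))
O = 55 (O = -10 + 65 = 55)
A = -453/5 (A = -13 - (2 + 2*(-7)**2 + (16/5)*(-7)) = -13 - (2 + 2*49 - 112/5) = -13 - (2 + 98 - 112/5) = -13 - 1*388/5 = -13 - 388/5 = -453/5 ≈ -90.600)
(O + A)**2 = (55 - 453/5)**2 = (-178/5)**2 = 31684/25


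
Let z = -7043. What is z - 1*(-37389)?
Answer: 30346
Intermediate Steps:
z - 1*(-37389) = -7043 - 1*(-37389) = -7043 + 37389 = 30346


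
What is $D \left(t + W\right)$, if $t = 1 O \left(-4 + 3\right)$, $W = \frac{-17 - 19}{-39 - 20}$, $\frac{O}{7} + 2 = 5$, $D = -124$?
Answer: $\frac{149172}{59} \approx 2528.3$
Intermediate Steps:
$O = 21$ ($O = -14 + 7 \cdot 5 = -14 + 35 = 21$)
$W = \frac{36}{59}$ ($W = - \frac{36}{-59} = \left(-36\right) \left(- \frac{1}{59}\right) = \frac{36}{59} \approx 0.61017$)
$t = -21$ ($t = 1 \cdot 21 \left(-4 + 3\right) = 21 \left(-1\right) = -21$)
$D \left(t + W\right) = - 124 \left(-21 + \frac{36}{59}\right) = \left(-124\right) \left(- \frac{1203}{59}\right) = \frac{149172}{59}$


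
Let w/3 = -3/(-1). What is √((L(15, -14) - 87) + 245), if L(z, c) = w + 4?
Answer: 3*√19 ≈ 13.077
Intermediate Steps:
w = 9 (w = 3*(-3/(-1)) = 3*(-3*(-1)) = 3*3 = 9)
L(z, c) = 13 (L(z, c) = 9 + 4 = 13)
√((L(15, -14) - 87) + 245) = √((13 - 87) + 245) = √(-74 + 245) = √171 = 3*√19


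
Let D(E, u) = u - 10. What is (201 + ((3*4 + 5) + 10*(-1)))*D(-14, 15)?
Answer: 1040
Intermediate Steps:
D(E, u) = -10 + u
(201 + ((3*4 + 5) + 10*(-1)))*D(-14, 15) = (201 + ((3*4 + 5) + 10*(-1)))*(-10 + 15) = (201 + ((12 + 5) - 10))*5 = (201 + (17 - 10))*5 = (201 + 7)*5 = 208*5 = 1040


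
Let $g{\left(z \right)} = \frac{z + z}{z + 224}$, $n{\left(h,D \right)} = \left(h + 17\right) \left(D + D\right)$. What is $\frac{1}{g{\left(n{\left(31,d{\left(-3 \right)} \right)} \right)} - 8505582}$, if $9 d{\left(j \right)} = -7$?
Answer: $- \frac{1}{8505583} \approx -1.1757 \cdot 10^{-7}$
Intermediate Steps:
$d{\left(j \right)} = - \frac{7}{9}$ ($d{\left(j \right)} = \frac{1}{9} \left(-7\right) = - \frac{7}{9}$)
$n{\left(h,D \right)} = 2 D \left(17 + h\right)$ ($n{\left(h,D \right)} = \left(17 + h\right) 2 D = 2 D \left(17 + h\right)$)
$g{\left(z \right)} = \frac{2 z}{224 + z}$
$\frac{1}{g{\left(n{\left(31,d{\left(-3 \right)} \right)} \right)} - 8505582} = \frac{1}{\frac{2 \cdot 2 \left(- \frac{7}{9}\right) \left(17 + 31\right)}{224 + 2 \left(- \frac{7}{9}\right) \left(17 + 31\right)} - 8505582} = \frac{1}{\frac{2 \cdot 2 \left(- \frac{7}{9}\right) 48}{224 + 2 \left(- \frac{7}{9}\right) 48} - 8505582} = \frac{1}{2 \left(- \frac{224}{3}\right) \frac{1}{224 - \frac{224}{3}} - 8505582} = \frac{1}{2 \left(- \frac{224}{3}\right) \frac{1}{\frac{448}{3}} - 8505582} = \frac{1}{2 \left(- \frac{224}{3}\right) \frac{3}{448} - 8505582} = \frac{1}{-1 - 8505582} = \frac{1}{-8505583} = - \frac{1}{8505583}$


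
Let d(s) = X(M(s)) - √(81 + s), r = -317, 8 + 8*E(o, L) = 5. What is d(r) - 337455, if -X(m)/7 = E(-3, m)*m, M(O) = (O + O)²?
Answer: 1435359/2 - 2*I*√59 ≈ 7.1768e+5 - 15.362*I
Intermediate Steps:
E(o, L) = -3/8 (E(o, L) = -1 + (⅛)*5 = -1 + 5/8 = -3/8)
M(O) = 4*O² (M(O) = (2*O)² = 4*O²)
X(m) = 21*m/8 (X(m) = -(-21)*m/8 = 21*m/8)
d(s) = -√(81 + s) + 21*s²/2 (d(s) = 21*(4*s²)/8 - √(81 + s) = 21*s²/2 - √(81 + s) = -√(81 + s) + 21*s²/2)
d(r) - 337455 = (-√(81 - 317) + (21/2)*(-317)²) - 337455 = (-√(-236) + (21/2)*100489) - 337455 = (-2*I*√59 + 2110269/2) - 337455 = (2110269/2 - 2*I*√59) - 337455 = 1435359/2 - 2*I*√59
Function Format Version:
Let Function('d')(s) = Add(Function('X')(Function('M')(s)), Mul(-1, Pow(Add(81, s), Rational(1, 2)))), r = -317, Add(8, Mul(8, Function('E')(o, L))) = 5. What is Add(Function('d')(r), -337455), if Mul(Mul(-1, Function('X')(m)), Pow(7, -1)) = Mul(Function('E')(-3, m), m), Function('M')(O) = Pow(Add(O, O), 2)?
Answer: Add(Rational(1435359, 2), Mul(-2, I, Pow(59, Rational(1, 2)))) ≈ Add(7.1768e+5, Mul(-15.362, I))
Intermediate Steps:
Function('E')(o, L) = Rational(-3, 8) (Function('E')(o, L) = Add(-1, Mul(Rational(1, 8), 5)) = Add(-1, Rational(5, 8)) = Rational(-3, 8))
Function('M')(O) = Mul(4, Pow(O, 2)) (Function('M')(O) = Pow(Mul(2, O), 2) = Mul(4, Pow(O, 2)))
Function('X')(m) = Mul(Rational(21, 8), m) (Function('X')(m) = Mul(-7, Mul(Rational(-3, 8), m)) = Mul(Rational(21, 8), m))
Function('d')(s) = Add(Mul(-1, Pow(Add(81, s), Rational(1, 2))), Mul(Rational(21, 2), Pow(s, 2))) (Function('d')(s) = Add(Mul(Rational(21, 8), Mul(4, Pow(s, 2))), Mul(-1, Pow(Add(81, s), Rational(1, 2)))) = Add(Mul(Rational(21, 2), Pow(s, 2)), Mul(-1, Pow(Add(81, s), Rational(1, 2)))) = Add(Mul(-1, Pow(Add(81, s), Rational(1, 2))), Mul(Rational(21, 2), Pow(s, 2))))
Add(Function('d')(r), -337455) = Add(Add(Mul(-1, Pow(Add(81, -317), Rational(1, 2))), Mul(Rational(21, 2), Pow(-317, 2))), -337455) = Add(Add(Mul(-1, Pow(-236, Rational(1, 2))), Mul(Rational(21, 2), 100489)), -337455) = Add(Add(Mul(-1, Mul(2, I, Pow(59, Rational(1, 2)))), Rational(2110269, 2)), -337455) = Add(Add(Mul(-2, I, Pow(59, Rational(1, 2))), Rational(2110269, 2)), -337455) = Add(Add(Rational(2110269, 2), Mul(-2, I, Pow(59, Rational(1, 2)))), -337455) = Add(Rational(1435359, 2), Mul(-2, I, Pow(59, Rational(1, 2))))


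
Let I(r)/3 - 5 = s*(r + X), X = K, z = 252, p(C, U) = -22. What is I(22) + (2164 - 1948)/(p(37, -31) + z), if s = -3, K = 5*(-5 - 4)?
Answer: 25638/115 ≈ 222.94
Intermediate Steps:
K = -45 (K = 5*(-9) = -45)
X = -45
I(r) = 420 - 9*r (I(r) = 15 + 3*(-3*(r - 45)) = 15 + 3*(-3*(-45 + r)) = 15 + 3*(135 - 3*r) = 15 + (405 - 9*r) = 420 - 9*r)
I(22) + (2164 - 1948)/(p(37, -31) + z) = (420 - 9*22) + (2164 - 1948)/(-22 + 252) = (420 - 198) + 216/230 = 222 + 216*(1/230) = 222 + 108/115 = 25638/115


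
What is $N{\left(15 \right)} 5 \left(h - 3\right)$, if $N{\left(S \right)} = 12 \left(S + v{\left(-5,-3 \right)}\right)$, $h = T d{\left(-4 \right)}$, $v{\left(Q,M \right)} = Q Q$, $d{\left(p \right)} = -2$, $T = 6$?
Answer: $-36000$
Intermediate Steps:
$v{\left(Q,M \right)} = Q^{2}$
$h = -12$ ($h = 6 \left(-2\right) = -12$)
$N{\left(S \right)} = 300 + 12 S$ ($N{\left(S \right)} = 12 \left(S + \left(-5\right)^{2}\right) = 12 \left(S + 25\right) = 12 \left(25 + S\right) = 300 + 12 S$)
$N{\left(15 \right)} 5 \left(h - 3\right) = \left(300 + 12 \cdot 15\right) 5 \left(-12 - 3\right) = \left(300 + 180\right) 5 \left(-15\right) = 480 \left(-75\right) = -36000$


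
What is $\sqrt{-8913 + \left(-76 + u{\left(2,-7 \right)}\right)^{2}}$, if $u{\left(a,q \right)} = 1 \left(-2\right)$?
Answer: $i \sqrt{2829} \approx 53.188 i$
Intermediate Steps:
$u{\left(a,q \right)} = -2$
$\sqrt{-8913 + \left(-76 + u{\left(2,-7 \right)}\right)^{2}} = \sqrt{-8913 + \left(-76 - 2\right)^{2}} = \sqrt{-8913 + \left(-78\right)^{2}} = \sqrt{-8913 + 6084} = \sqrt{-2829} = i \sqrt{2829}$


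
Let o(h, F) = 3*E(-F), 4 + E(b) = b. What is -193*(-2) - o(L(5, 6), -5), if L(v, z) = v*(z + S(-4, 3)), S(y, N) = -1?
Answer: 383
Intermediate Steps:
E(b) = -4 + b
L(v, z) = v*(-1 + z) (L(v, z) = v*(z - 1) = v*(-1 + z))
o(h, F) = -12 - 3*F (o(h, F) = 3*(-4 - F) = -12 - 3*F)
-193*(-2) - o(L(5, 6), -5) = -193*(-2) - (-12 - 3*(-5)) = 386 - (-12 + 15) = 386 - 1*3 = 386 - 3 = 383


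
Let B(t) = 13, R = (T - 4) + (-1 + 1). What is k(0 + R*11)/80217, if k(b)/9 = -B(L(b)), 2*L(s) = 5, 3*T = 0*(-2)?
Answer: -13/8913 ≈ -0.0014585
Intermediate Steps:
T = 0 (T = (0*(-2))/3 = (⅓)*0 = 0)
L(s) = 5/2 (L(s) = (½)*5 = 5/2)
R = -4 (R = (0 - 4) + (-1 + 1) = -4 + 0 = -4)
k(b) = -117 (k(b) = 9*(-1*13) = 9*(-13) = -117)
k(0 + R*11)/80217 = -117/80217 = -117*1/80217 = -13/8913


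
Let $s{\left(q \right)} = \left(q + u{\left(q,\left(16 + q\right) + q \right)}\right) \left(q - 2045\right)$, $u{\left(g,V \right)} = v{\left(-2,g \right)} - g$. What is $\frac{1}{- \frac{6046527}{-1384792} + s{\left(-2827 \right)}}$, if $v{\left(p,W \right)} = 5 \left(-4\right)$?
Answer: $\frac{1384792}{134940179007} \approx 1.0262 \cdot 10^{-5}$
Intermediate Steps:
$v{\left(p,W \right)} = -20$
$u{\left(g,V \right)} = -20 - g$
$s{\left(q \right)} = 40900 - 20 q$ ($s{\left(q \right)} = \left(q - \left(20 + q\right)\right) \left(q - 2045\right) = - 20 \left(-2045 + q\right) = 40900 - 20 q$)
$\frac{1}{- \frac{6046527}{-1384792} + s{\left(-2827 \right)}} = \frac{1}{- \frac{6046527}{-1384792} + \left(40900 - -56540\right)} = \frac{1}{\left(-6046527\right) \left(- \frac{1}{1384792}\right) + \left(40900 + 56540\right)} = \frac{1}{\frac{6046527}{1384792} + 97440} = \frac{1}{\frac{134940179007}{1384792}} = \frac{1384792}{134940179007}$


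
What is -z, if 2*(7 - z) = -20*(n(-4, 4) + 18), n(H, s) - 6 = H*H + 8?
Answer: -487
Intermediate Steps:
n(H, s) = 14 + H² (n(H, s) = 6 + (H*H + 8) = 6 + (H² + 8) = 6 + (8 + H²) = 14 + H²)
z = 487 (z = 7 - (-10)*((14 + (-4)²) + 18) = 7 - (-10)*((14 + 16) + 18) = 7 - (-10)*(30 + 18) = 7 - (-10)*48 = 7 - ½*(-960) = 7 + 480 = 487)
-z = -1*487 = -487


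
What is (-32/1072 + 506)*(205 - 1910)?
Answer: -57799500/67 ≈ -8.6268e+5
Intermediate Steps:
(-32/1072 + 506)*(205 - 1910) = (-32*1/1072 + 506)*(-1705) = (-2/67 + 506)*(-1705) = (33900/67)*(-1705) = -57799500/67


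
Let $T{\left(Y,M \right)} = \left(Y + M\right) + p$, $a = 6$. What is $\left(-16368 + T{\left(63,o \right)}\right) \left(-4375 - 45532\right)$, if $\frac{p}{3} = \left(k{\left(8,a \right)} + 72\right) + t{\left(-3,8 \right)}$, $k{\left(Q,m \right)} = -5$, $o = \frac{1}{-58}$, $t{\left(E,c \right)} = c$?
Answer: $\frac{46545314387}{58} \approx 8.0251 \cdot 10^{8}$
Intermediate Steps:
$o = - \frac{1}{58} \approx -0.017241$
$p = 225$ ($p = 3 \left(\left(-5 + 72\right) + 8\right) = 3 \left(67 + 8\right) = 3 \cdot 75 = 225$)
$T{\left(Y,M \right)} = 225 + M + Y$ ($T{\left(Y,M \right)} = \left(Y + M\right) + 225 = \left(M + Y\right) + 225 = 225 + M + Y$)
$\left(-16368 + T{\left(63,o \right)}\right) \left(-4375 - 45532\right) = \left(-16368 + \left(225 - \frac{1}{58} + 63\right)\right) \left(-4375 - 45532\right) = \left(-16368 + \frac{16703}{58}\right) \left(-49907\right) = \left(- \frac{932641}{58}\right) \left(-49907\right) = \frac{46545314387}{58}$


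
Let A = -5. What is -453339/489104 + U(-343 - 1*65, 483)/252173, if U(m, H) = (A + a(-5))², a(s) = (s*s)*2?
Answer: -113329420047/123338822992 ≈ -0.91885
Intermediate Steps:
a(s) = 2*s² (a(s) = s²*2 = 2*s²)
U(m, H) = 2025 (U(m, H) = (-5 + 2*(-5)²)² = (-5 + 2*25)² = (-5 + 50)² = 45² = 2025)
-453339/489104 + U(-343 - 1*65, 483)/252173 = -453339/489104 + 2025/252173 = -113329420047/123338822992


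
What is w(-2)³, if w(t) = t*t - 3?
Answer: 1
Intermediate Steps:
w(t) = -3 + t² (w(t) = t² - 3 = -3 + t²)
w(-2)³ = (-3 + (-2)²)³ = (-3 + 4)³ = 1³ = 1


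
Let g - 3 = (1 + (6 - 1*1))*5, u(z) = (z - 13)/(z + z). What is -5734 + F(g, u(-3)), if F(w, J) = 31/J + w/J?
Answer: -5710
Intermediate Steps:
u(z) = (-13 + z)/(2*z) (u(z) = (-13 + z)/((2*z)) = (-13 + z)*(1/(2*z)) = (-13 + z)/(2*z))
g = 33 (g = 3 + (1 + (6 - 1*1))*5 = 3 + (1 + (6 - 1))*5 = 3 + (1 + 5)*5 = 3 + 6*5 = 3 + 30 = 33)
-5734 + F(g, u(-3)) = -5734 + (31 + 33)/(((½)*(-13 - 3)/(-3))) = -5734 + 64/((½)*(-⅓)*(-16)) = -5734 + 64/(8/3) = -5734 + (3/8)*64 = -5734 + 24 = -5710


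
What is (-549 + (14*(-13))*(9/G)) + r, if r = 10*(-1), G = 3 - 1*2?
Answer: -2197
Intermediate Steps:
G = 1 (G = 3 - 2 = 1)
r = -10
(-549 + (14*(-13))*(9/G)) + r = (-549 + (14*(-13))*(9/1)) - 10 = (-549 - 1638) - 10 = -2187 - 10 = -2197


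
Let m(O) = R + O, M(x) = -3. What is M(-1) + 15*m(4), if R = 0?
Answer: 57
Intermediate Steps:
m(O) = O (m(O) = 0 + O = O)
M(-1) + 15*m(4) = -3 + 15*4 = -3 + 60 = 57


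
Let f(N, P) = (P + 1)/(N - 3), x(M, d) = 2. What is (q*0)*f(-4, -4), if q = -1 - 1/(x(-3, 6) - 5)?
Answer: 0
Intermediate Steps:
f(N, P) = (1 + P)/(-3 + N)
q = -⅔ (q = -1 - 1/(2 - 5) = -1 - 1/(-3) = -1 - 1*(-⅓) = -1 + ⅓ = -⅔ ≈ -0.66667)
(q*0)*f(-4, -4) = (-⅔*0)*((1 - 4)/(-3 - 4)) = 0*(-3/(-7)) = 0*(-⅐*(-3)) = 0*(3/7) = 0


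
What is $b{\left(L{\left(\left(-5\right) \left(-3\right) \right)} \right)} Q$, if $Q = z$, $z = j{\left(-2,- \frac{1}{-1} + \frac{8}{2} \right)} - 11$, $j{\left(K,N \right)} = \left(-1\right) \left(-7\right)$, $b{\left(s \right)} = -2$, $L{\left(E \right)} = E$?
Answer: $8$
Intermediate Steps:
$j{\left(K,N \right)} = 7$
$z = -4$ ($z = 7 - 11 = -4$)
$Q = -4$
$b{\left(L{\left(\left(-5\right) \left(-3\right) \right)} \right)} Q = \left(-2\right) \left(-4\right) = 8$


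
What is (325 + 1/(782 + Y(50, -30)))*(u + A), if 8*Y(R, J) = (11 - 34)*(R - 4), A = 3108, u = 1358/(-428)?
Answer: 561232602007/556186 ≈ 1.0091e+6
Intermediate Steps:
u = -679/214 (u = 1358*(-1/428) = -679/214 ≈ -3.1729)
Y(R, J) = 23/2 - 23*R/8 (Y(R, J) = ((11 - 34)*(R - 4))/8 = (-23*(-4 + R))/8 = (92 - 23*R)/8 = 23/2 - 23*R/8)
(325 + 1/(782 + Y(50, -30)))*(u + A) = (325 + 1/(782 + (23/2 - 23/8*50)))*(-679/214 + 3108) = (325 + 1/(782 + (23/2 - 575/4)))*(664433/214) = (325 + 1/(782 - 529/4))*(664433/214) = (325 + 1/(2599/4))*(664433/214) = (325 + 4/2599)*(664433/214) = (844679/2599)*(664433/214) = 561232602007/556186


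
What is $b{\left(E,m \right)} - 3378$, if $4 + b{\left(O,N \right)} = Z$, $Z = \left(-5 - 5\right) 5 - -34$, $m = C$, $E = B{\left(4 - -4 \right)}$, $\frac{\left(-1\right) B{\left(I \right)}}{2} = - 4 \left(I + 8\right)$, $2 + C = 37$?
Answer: $-3398$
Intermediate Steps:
$C = 35$ ($C = -2 + 37 = 35$)
$B{\left(I \right)} = 64 + 8 I$ ($B{\left(I \right)} = - 2 \left(- 4 \left(I + 8\right)\right) = - 2 \left(- 4 \left(8 + I\right)\right) = - 2 \left(-32 - 4 I\right) = 64 + 8 I$)
$E = 128$ ($E = 64 + 8 \left(4 - -4\right) = 64 + 8 \left(4 + 4\right) = 64 + 8 \cdot 8 = 64 + 64 = 128$)
$m = 35$
$Z = -16$ ($Z = \left(-10\right) 5 + 34 = -50 + 34 = -16$)
$b{\left(O,N \right)} = -20$ ($b{\left(O,N \right)} = -4 - 16 = -20$)
$b{\left(E,m \right)} - 3378 = -20 - 3378 = -3398$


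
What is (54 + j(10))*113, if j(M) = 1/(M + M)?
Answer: 122153/20 ≈ 6107.6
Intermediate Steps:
j(M) = 1/(2*M)
(54 + j(10))*113 = (54 + (½)/10)*113 = (54 + (½)*(⅒))*113 = (54 + 1/20)*113 = (1081/20)*113 = 122153/20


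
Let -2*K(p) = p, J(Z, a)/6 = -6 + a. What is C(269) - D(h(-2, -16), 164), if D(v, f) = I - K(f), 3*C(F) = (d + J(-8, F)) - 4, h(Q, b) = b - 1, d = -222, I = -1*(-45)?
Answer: 971/3 ≈ 323.67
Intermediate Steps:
I = 45
J(Z, a) = -36 + 6*a (J(Z, a) = 6*(-6 + a) = -36 + 6*a)
h(Q, b) = -1 + b
K(p) = -p/2
C(F) = -262/3 + 2*F (C(F) = ((-222 + (-36 + 6*F)) - 4)/3 = ((-258 + 6*F) - 4)/3 = (-262 + 6*F)/3 = -262/3 + 2*F)
D(v, f) = 45 + f/2 (D(v, f) = 45 - (-1)*f/2 = 45 + f/2)
C(269) - D(h(-2, -16), 164) = (-262/3 + 2*269) - (45 + (½)*164) = (-262/3 + 538) - (45 + 82) = 1352/3 - 1*127 = 1352/3 - 127 = 971/3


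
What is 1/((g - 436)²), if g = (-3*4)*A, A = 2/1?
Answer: 1/211600 ≈ 4.7259e-6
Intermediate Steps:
A = 2 (A = 2*1 = 2)
g = -24 (g = -3*4*2 = -12*2 = -24)
1/((g - 436)²) = 1/((-24 - 436)²) = 1/((-460)²) = 1/211600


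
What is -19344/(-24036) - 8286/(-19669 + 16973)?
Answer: 10471405/2700044 ≈ 3.8782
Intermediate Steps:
-19344/(-24036) - 8286/(-19669 + 16973) = -19344*(-1/24036) - 8286/(-2696) = 1612/2003 - 8286*(-1/2696) = 1612/2003 + 4143/1348 = 10471405/2700044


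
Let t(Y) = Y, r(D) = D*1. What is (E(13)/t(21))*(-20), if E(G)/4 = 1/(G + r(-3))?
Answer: -8/21 ≈ -0.38095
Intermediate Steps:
r(D) = D
E(G) = 4/(-3 + G) (E(G) = 4/(G - 3) = 4/(-3 + G))
(E(13)/t(21))*(-20) = ((4/(-3 + 13))/21)*(-20) = ((4/10)*(1/21))*(-20) = ((4*(⅒))*(1/21))*(-20) = ((⅖)*(1/21))*(-20) = (2/105)*(-20) = -8/21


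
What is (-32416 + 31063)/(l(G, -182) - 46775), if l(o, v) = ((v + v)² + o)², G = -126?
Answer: -1353/17521770125 ≈ -7.7218e-8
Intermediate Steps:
l(o, v) = (o + 4*v²)² (l(o, v) = ((2*v)² + o)² = (4*v² + o)² = (o + 4*v²)²)
(-32416 + 31063)/(l(G, -182) - 46775) = (-32416 + 31063)/((-126 + 4*(-182)²)² - 46775) = -1353/((-126 + 4*33124)² - 46775) = -1353/((-126 + 132496)² - 46775) = -1353/(132370² - 46775) = -1353/(17521816900 - 46775) = -1353/17521770125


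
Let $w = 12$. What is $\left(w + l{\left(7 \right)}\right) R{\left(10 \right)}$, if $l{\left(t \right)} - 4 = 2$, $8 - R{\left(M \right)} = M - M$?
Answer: $144$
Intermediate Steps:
$R{\left(M \right)} = 8$ ($R{\left(M \right)} = 8 - \left(M - M\right) = 8 - 0 = 8 + 0 = 8$)
$l{\left(t \right)} = 6$ ($l{\left(t \right)} = 4 + 2 = 6$)
$\left(w + l{\left(7 \right)}\right) R{\left(10 \right)} = \left(12 + 6\right) 8 = 18 \cdot 8 = 144$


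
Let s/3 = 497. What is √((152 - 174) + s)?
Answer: √1469 ≈ 38.328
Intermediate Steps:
s = 1491 (s = 3*497 = 1491)
√((152 - 174) + s) = √((152 - 174) + 1491) = √(-22 + 1491) = √1469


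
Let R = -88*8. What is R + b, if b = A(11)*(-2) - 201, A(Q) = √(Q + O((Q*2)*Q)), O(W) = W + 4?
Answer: -905 - 2*√257 ≈ -937.06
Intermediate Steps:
O(W) = 4 + W
A(Q) = √(4 + Q + 2*Q²) (A(Q) = √(Q + (4 + (Q*2)*Q)) = √(Q + (4 + (2*Q)*Q)) = √(Q + (4 + 2*Q²)) = √(4 + Q + 2*Q²))
R = -704
b = -201 - 2*√257 (b = √(4 + 11 + 2*11²)*(-2) - 201 = √(4 + 11 + 2*121)*(-2) - 201 = √(4 + 11 + 242)*(-2) - 201 = √257*(-2) - 201 = -2*√257 - 201 = -201 - 2*√257 ≈ -233.06)
R + b = -704 + (-201 - 2*√257) = -905 - 2*√257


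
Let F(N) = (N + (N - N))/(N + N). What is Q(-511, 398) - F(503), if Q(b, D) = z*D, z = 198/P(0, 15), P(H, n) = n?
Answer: 52531/10 ≈ 5253.1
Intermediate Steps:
z = 66/5 (z = 198/15 = 198*(1/15) = 66/5 ≈ 13.200)
Q(b, D) = 66*D/5
F(N) = ½ (F(N) = (N + 0)/((2*N)) = N*(1/(2*N)) = ½)
Q(-511, 398) - F(503) = (66/5)*398 - 1*½ = 26268/5 - ½ = 52531/10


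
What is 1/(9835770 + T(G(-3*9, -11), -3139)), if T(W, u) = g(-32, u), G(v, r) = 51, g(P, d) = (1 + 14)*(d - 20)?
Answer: 1/9788385 ≈ 1.0216e-7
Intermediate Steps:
g(P, d) = -300 + 15*d (g(P, d) = 15*(-20 + d) = -300 + 15*d)
T(W, u) = -300 + 15*u
1/(9835770 + T(G(-3*9, -11), -3139)) = 1/(9835770 + (-300 + 15*(-3139))) = 1/(9835770 + (-300 - 47085)) = 1/(9835770 - 47385) = 1/9788385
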